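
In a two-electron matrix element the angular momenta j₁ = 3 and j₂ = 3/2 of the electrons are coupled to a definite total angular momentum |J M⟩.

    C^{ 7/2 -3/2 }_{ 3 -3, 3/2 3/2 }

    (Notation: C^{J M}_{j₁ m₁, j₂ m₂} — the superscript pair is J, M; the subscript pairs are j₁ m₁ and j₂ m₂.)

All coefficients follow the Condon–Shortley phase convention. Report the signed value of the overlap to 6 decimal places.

-0.308607

triangle: 1!·5!·2!/9! = 240/362880
(j±m)!: 0!·6!·3!·0!·2!·5! = 1036800
prefactor² = (2J+1)·Δ·N² = 38400/7
  k=1: −1/(1!·0!·5!·2!·0!·0!) = -1/240
Σ = -1/240  ⇒  CG² = 38400/7·(-1/240)² = 2/21
CG = −√(2/21) = -0.308607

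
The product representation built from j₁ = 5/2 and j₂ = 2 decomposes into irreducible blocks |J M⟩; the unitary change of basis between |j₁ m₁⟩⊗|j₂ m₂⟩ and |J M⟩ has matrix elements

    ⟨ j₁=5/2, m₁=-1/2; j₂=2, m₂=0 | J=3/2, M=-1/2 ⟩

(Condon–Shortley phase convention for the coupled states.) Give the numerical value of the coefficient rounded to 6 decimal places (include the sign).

+0.239046  (= +√(2/35))

√[4·3!2!1!/7! · 2!3!2!2!1!2!] = √(32/35)
  +(−1)^1/∏(1,2,2,1,0,0)! = -1/4  (running -1/4)
  +(−1)^2/∏(2,1,1,0,1,1)! = 1/2  (running 1/4)
⟨..|..⟩ = √(32/35)·(1/4) = +0.239046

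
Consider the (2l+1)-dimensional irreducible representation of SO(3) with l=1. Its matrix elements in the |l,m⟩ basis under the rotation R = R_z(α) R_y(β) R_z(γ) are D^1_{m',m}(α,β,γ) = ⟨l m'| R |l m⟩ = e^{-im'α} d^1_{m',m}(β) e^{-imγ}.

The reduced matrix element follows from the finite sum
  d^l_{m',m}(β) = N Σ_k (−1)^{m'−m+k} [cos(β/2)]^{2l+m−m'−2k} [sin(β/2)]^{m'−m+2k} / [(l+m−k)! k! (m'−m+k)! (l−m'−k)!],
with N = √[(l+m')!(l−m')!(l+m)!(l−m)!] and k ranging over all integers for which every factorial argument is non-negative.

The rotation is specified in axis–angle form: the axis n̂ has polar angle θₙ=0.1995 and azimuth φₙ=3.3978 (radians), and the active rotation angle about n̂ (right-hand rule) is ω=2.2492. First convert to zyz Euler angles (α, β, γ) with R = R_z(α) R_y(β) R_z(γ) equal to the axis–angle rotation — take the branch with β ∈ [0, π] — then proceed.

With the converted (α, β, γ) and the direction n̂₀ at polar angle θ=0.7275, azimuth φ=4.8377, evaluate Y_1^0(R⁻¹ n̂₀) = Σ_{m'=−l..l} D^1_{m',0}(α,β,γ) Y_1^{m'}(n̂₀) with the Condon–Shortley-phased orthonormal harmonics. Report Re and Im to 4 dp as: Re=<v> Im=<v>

Axis–angle → zyz. n̂ = (sinθₙcosφₙ, sinθₙsinφₙ, cosθₙ) = (-0.191710, -0.050221, +0.980166), ω = 2.2492.
R = I cosω + sinω [n̂]ₓ + (1−cosω) n̂n̂ᵀ gives
  R = [-0.567734, -0.747463, -0.344931; +0.778803, -0.623446, +0.069144; -0.266729, -0.229377, +0.936078]
β = atan2(√(R₁₃²+R₂₃²), R₃₃) = 0.359486; α = atan2(R₂₃, R₁₃) mod 2π = 2.943756; γ = atan2(R₃₂, −R₃₁) mod 2π = 5.572934
Need the full column D^1_{m',0} for m'=−1..1 at α=2.9438, β=0.3595, γ=5.5729.
cos(β/2)=0.983890, sin(β/2)=0.178777
d^1_{-1,0}: single k=1 term ⇒ +0.248755;  D = -0.243903+0.048892i
d^1_{0,0}: k∈[0..1] ⇒ +0.968039 -0.031961 = +0.936078;  D = +0.936078+0.000000i
d^1_{1,0}: single k=0 term ⇒ -0.248755;  D = +0.243903+0.048892i
Y_1^{m'}(θ=0.7275,φ=4.8377) and Σ D·Y over m':
  (-0.2439+0.0489i)·(+0.0287+0.2280i)  (+0.9361+0.0000i)·(+0.3649+0.0000i)  (+0.2439+0.0489i)·(-0.0287+0.2280i)
Y_1^0(R⁻¹ n̂) = +0.305284+0.000000i

Re=0.3053 Im=0.0000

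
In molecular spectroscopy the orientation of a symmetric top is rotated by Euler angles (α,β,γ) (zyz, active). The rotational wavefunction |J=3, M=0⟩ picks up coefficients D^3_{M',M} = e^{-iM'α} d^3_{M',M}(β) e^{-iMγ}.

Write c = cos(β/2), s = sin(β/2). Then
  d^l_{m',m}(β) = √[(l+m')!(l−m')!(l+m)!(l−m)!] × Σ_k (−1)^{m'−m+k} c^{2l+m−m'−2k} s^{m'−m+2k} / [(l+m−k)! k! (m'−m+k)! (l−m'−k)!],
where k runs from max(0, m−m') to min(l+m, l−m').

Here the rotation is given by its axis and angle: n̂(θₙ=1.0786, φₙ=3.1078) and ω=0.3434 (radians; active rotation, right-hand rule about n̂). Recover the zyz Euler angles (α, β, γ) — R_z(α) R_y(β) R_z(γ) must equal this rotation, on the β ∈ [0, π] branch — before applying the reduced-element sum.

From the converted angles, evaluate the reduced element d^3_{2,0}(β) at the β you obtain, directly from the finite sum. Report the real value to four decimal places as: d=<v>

Axis–angle → zyz. n̂ = (sinθₙcosφₙ, sinθₙsinφₙ, cosθₙ) = (-0.880794, +0.029776, +0.472563), ω = 0.3434.
R = I cosω + sinω [n̂]ₓ + (1−cosω) n̂n̂ᵀ gives
  R = [+0.986910, -0.160639, -0.014276; +0.157576, +0.941667, +0.297376; -0.034327, -0.295733, +0.954654]
β = atan2(√(R₁₃²+R₂₃²), R₃₃) = 0.302302; α = atan2(R₂₃, R₁₃) mod 2π = 1.618767; γ = atan2(R₃₂, −R₃₁) mod 2π = 4.827945
d^3_{2,0}(β=0.3023) via the finite sum:
Half-angle: c=0.988598, s=0.150576. N=√(120·1·6·6)=65.726707
k∈{0,1} keeps every argument non-negative
  k=0: (−1)^2·65.7267/(12)·0.9886^4·0.1506^2 = +0.118619
  k=1: (−1)^3·65.7267/(12)·0.9886^2·0.1506^4 = -0.002752
d^3_{2,0}(0.3023) = +0.118619 -0.002752 = +0.115867

d=0.1159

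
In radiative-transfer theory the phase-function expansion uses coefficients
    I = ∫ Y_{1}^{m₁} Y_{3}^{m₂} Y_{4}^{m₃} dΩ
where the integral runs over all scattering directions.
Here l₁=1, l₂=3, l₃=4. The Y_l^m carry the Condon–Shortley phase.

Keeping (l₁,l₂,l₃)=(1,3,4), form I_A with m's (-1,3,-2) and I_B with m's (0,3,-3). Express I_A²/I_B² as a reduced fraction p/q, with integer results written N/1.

Shared (l₁,l₂,l₃)=(1,3,4): N and (l;000)² cancel in I_A²/I_B².
A: Δ = 0!·2!·6!/9! = 1/252; Racah Σ t=0..0: t=0:+1/1440 = 1/1440; ⇒ 3j(1 3 4; -1 3 -2)² = 1/252, sgn +1
B: Δ = 0!·2!·6!/9! = 1/252; Racah Σ t=0..0: t=0:+1/720 = 1/720; ⇒ 3j(1 3 4; 0 3 -3)² = 1/36, sgn -1
I_A²/I_B² = (1/252)/(1/36) = 1/7

1/7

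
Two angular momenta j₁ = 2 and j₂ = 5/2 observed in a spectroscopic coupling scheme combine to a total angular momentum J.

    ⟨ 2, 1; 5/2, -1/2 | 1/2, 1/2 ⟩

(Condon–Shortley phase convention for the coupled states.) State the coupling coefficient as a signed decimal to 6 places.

j₁+j₂−J=4  J+j₁−j₂=0  J−j₁+j₂=1  j₁+j₂+J+1=6
(j₁±m₁, j₂±m₂, J±M) = (3,1,2,3,1,0)
P² = 24/5
sum k=1..1:
  [1] −1/6 = -1/6
S = -1/6
C² = P²·S² = 2/15 ; C = -0.365148

-0.365148  (= −√(2/15))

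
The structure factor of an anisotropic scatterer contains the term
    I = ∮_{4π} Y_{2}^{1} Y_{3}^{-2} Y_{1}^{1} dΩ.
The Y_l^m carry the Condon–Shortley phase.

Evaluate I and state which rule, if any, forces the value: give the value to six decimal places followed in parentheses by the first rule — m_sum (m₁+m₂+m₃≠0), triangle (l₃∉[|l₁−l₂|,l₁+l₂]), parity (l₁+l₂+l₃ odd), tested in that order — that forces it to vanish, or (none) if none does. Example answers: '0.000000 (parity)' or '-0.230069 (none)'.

Rules hold: Σm=0, L=6 even, 1≤1≤5.
N = 5·7·3 = 105
Δ = 4!·0!·2!/7! = 1/105
Racah Σ t=2..2: t=2:+1/4 = 1/4
⇒ 3j(2 3 1; 0 0 0)² = 3/35, sgn -1
Racah Σ t=1..1: t=1:−1/12 = -1/12
⇒ 3j(2 3 1; 1 -2 1)² = 2/21, sgn -1
4πI² = N·(3j₀)²·(3jₘ)² = 6/7
I = +1·√(0.857143/4π) = 0.26116903
No selection rule forces the value: the integral is nonzero (none).

0.261169 (none)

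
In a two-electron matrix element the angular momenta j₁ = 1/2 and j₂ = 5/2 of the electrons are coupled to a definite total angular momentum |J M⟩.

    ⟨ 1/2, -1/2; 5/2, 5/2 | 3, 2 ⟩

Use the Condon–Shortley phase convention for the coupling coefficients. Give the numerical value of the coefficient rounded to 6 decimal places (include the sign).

triangle: 0!·1!·5!/7! = 120/5040
(j±m)!: 0!·1!·5!·0!·5!·1! = 14400
prefactor² = (2J+1)·Δ·N² = 2400
  k=0: +1/(0!·0!·1!·5!·0!·0!) = 1/120
Σ = 1/120  ⇒  CG² = 2400·(1/120)² = 1/6
CG = +√(1/6) = +0.408248

+0.408248  (= +√(1/6))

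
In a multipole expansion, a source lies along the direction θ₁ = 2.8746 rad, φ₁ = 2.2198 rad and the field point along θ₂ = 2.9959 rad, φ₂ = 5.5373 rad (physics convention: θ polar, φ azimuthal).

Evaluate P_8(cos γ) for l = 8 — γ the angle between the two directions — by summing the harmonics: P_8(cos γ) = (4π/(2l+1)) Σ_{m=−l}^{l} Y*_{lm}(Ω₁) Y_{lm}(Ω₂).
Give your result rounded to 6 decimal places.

-0.385174

Addition theorem: P_8(cos γ) = (4π/17) Σ_m Y*_{lm}(Ω₁) Y_{lm}(Ω₂), m = −8…8:
  term(m=-8) = +0.000000-0.000000i   from Y*(Ω₁)=+0.000006-0.000011i, Y(Ω₂)=+0.000000-0.000000i
  term(m=-7) = -0.000000+0.000000i   from Y*(Ω₁)=+0.000174-0.000030i, Y(Ω₂)=-0.000001+0.000002i
  term(m=-6) = +0.000000-0.000000i   from Y*(Ω₁)=+0.001201+0.001124i, Y(Ω₂)=-0.000011-0.000047i
  term(m=-5) = -0.000004+0.000005i   from Y*(Ω₁)=-0.001134+0.010926i, Y(Ω₂)=+0.000504+0.000336i
  term(m=-4) = +0.000235-0.000199i   from Y*(Ω₁)=-0.046343+0.028132i, Y(Ω₂)=-0.005615+0.000895i
  term(m=-3) = -0.006630+0.003864i   from Y*(Ω₁)=-0.180878-0.071452i, Y(Ω₂)=+0.024405-0.031004i
  term(m=-2) = +0.085855-0.031516i   from Y*(Ω₁)=-0.127551-0.455924i, Y(Ω₂)=+0.015250+0.192577i
  term(m=-1) = -0.371701+0.066068i   from Y*(Ω₁)=+0.386007-0.508818i, Y(Ω₂)=-0.434167-0.401144i
  term(m=+0) = +0.063418+0.000000i   from Y*(Ω₁)=+0.083549-0.000000i, Y(Ω₂)=+0.759056+0.000000i
  term(m=+1) = -0.371701-0.066068i   from Y*(Ω₁)=-0.386007-0.508818i, Y(Ω₂)=+0.434167-0.401144i
  term(m=+2) = +0.085855+0.031516i   from Y*(Ω₁)=-0.127551+0.455924i, Y(Ω₂)=+0.015250-0.192577i
  term(m=+3) = -0.006630-0.003864i   from Y*(Ω₁)=+0.180878-0.071452i, Y(Ω₂)=-0.024405-0.031004i
  term(m=+4) = +0.000235+0.000199i   from Y*(Ω₁)=-0.046343-0.028132i, Y(Ω₂)=-0.005615-0.000895i
  term(m=+5) = -0.000004-0.000005i   from Y*(Ω₁)=+0.001134+0.010926i, Y(Ω₂)=-0.000504+0.000336i
  term(m=+6) = +0.000000+0.000000i   from Y*(Ω₁)=+0.001201-0.001124i, Y(Ω₂)=-0.000011+0.000047i
  term(m=+7) = -0.000000-0.000000i   from Y*(Ω₁)=-0.000174-0.000030i, Y(Ω₂)=+0.000001+0.000002i
  term(m=+8) = +0.000000+0.000000i   from Y*(Ω₁)=+0.000006+0.000011i, Y(Ω₂)=+0.000000+0.000000i
Σ over m = -0.521070-0.000000i; ×(4π/17) → -0.385174-0.000000i. Real part: -0.385174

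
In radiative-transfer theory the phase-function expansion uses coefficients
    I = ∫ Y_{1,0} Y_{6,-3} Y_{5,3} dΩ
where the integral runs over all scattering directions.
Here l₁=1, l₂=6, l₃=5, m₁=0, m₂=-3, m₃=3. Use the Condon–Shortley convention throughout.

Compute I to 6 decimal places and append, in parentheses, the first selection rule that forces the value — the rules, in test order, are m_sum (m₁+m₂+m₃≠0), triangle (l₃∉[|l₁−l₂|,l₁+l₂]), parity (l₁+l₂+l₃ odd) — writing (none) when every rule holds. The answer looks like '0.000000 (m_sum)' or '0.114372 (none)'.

-0.212310 (none)

Checks pass: Σm=0; 12 even; l₃=5∈[5,7].
(2·1+1)(2·6+1)(2·5+1) = 429
Δ: 2! 0! 10! / 13! → 1/858
sum: t=1:−1/14400 = -1/14400
3j²(1 6 5; 0 0 0) = Δ·Π!·Σ² = 6/143  (sign +1)
sum: t=1:−1/80640 = -1/80640
3j²(1 6 5; 0 -3 3) = Δ·Π!·Σ² = 9/286  (sign -1)
combine: 4πI² = 429·6/143·9/286 = 81/143
take √, sign -1: I = -0.21230956
No selection rule forces the value: the integral is nonzero (none).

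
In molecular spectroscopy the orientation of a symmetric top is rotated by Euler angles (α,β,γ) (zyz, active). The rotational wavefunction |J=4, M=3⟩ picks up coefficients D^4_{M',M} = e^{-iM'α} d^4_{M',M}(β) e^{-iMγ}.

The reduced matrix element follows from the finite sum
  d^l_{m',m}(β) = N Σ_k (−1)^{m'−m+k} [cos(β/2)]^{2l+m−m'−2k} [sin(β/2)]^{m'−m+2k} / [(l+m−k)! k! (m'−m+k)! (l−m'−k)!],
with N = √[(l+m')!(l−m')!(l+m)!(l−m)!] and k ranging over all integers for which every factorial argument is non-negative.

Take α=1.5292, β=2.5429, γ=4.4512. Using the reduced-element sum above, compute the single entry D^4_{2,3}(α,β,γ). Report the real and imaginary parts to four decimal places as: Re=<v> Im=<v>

Split into d^4_{2,3}(β=2.5429) × two z-phases.
With c≡cos(β/2)=0.294896 and s≡sin(β/2)=0.955529, N=[720·2·5040·1]^{1/2}=2693.993318
k∈{1,2} keeps every argument non-negative
  k=1: (−1)^0·2693.9933/(720)·0.2949^7·0.9555^1 = +0.000693
  k=2: (−1)^1·2693.9933/(240)·0.2949^5·0.9555^3 = -0.021840
d^4_{2,3}(2.5429) = +0.000693 -0.021840 = -0.021147
D = (-0.996541-0.083097i)·(-0.021147)·(+0.705811-0.708400i) = +0.016119-0.013688i

Re=0.0161 Im=-0.0137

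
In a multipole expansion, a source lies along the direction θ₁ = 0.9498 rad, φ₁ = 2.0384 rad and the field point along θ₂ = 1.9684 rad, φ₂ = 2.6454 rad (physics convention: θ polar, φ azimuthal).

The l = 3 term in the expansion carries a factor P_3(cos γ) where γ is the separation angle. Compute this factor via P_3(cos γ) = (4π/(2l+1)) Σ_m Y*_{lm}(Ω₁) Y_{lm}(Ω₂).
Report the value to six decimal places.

-0.436919

Expand P_3 via completeness: Σ_{m} conj(Y_{3,m}) at Ω₁ times Y_{3,m} at Ω₂ —
  m=-3: (0.22129 - 0.03753j) × (-0.02686 - 0.32590j) = -0.01817 - 0.07111j  (running Σ = -0.01817 - 0.07111j)
  m=-2: (-0.23350 - 0.31652j) × (-0.18390 - 0.28167j) = -0.04621 + 0.12398j  (running Σ = -0.06439 + 0.05287j)
  m=-1: (-0.08207 + 0.16253j) × (0.06560 + 0.03551j) = -0.01116 + 0.00775j  (running Σ = -0.07554 + 0.06062j)
  m=0: (-0.28385 + 0.00000j) × (0.32517 + 0.00000j) = -0.09230 + 0.00000j  (running Σ = -0.16784 + 0.06062j)
  m=1: (0.08207 + 0.16253j) × (-0.06560 + 0.03551j) = -0.01116 - 0.00775j  (running Σ = -0.17900 + 0.05287j)
  m=2: (-0.23350 + 0.31652j) × (-0.18390 + 0.28167j) = -0.04621 - 0.12398j  (running Σ = -0.22521 - 0.07111j)
  m=3: (-0.22129 - 0.03753j) × (0.02686 - 0.32590j) = -0.01817 + 0.07111j  (running Σ = -0.24338 + 0.00000j)
Accumulated sum -0.24338 + 0.00000j; after 4π/(2l+1) scaling, -0.43692 + 0.00000j ⇒ P_3 = -0.436919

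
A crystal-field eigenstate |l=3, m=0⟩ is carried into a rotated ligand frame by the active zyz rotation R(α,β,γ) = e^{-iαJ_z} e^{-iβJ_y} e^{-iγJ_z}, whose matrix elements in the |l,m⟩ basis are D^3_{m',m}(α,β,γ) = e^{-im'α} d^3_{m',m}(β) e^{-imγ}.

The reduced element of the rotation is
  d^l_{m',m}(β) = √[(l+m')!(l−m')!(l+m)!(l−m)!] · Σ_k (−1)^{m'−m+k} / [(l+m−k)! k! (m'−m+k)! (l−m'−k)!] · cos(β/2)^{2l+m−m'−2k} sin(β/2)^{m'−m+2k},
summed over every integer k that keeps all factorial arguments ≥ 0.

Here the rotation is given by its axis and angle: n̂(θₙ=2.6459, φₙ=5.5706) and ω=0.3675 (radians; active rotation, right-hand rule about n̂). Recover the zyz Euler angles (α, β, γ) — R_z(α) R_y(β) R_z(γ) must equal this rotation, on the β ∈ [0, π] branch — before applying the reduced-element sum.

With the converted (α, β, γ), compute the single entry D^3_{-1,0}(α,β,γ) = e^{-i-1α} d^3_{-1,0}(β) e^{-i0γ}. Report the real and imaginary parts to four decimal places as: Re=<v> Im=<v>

Axis–angle → zyz. n̂ = (sinθₙcosφₙ, sinθₙsinφₙ, cosθₙ) = (+0.359905, -0.310970, -0.879639), ω = 0.3675.
R = I cosω + sinω [n̂]ₓ + (1−cosω) n̂n̂ᵀ gives
  R = [+0.941878, +0.308567, -0.132866; -0.323513, +0.939685, -0.111043; +0.090588, +0.147573, +0.984894]
β = atan2(√(R₁₃²+R₂₃²), R₃₃) = 0.174036; α = atan2(R₂₃, R₁₃) mod 2π = 3.837759; γ = atan2(R₃₂, −R₃₁) mod 2π = 2.121337
First d^3_{-1,0}(β=0.1740), then the phase factors e^{-i(-1)α} and e^{-i(0)γ}:
Half-angle: c=0.996216, s=0.086908. N=√(2·24·6·6)=41.569219
The bounds max(0,m−m')=1 and min(l+m,l−m')=3 give 3 terms
  k=1: (−1)^0·41.5692/(12)·0.9962^5·0.0869^1 = +0.295406
  k=2: (−1)^1·41.5692/(4)·0.9962^3·0.0869^3 = -0.006745
  k=3: (−1)^2·41.5692/(12)·0.9962^1·0.0869^5 = +0.000017
d^3_{-1,0}(0.1740) = +0.295406 -0.006745 +0.000017 = +0.288678
D = (-0.767306-0.641281i)·(+0.288678)·(+1.000000+0.000000i) = -0.221505-0.185124i

Re=-0.2215 Im=-0.1851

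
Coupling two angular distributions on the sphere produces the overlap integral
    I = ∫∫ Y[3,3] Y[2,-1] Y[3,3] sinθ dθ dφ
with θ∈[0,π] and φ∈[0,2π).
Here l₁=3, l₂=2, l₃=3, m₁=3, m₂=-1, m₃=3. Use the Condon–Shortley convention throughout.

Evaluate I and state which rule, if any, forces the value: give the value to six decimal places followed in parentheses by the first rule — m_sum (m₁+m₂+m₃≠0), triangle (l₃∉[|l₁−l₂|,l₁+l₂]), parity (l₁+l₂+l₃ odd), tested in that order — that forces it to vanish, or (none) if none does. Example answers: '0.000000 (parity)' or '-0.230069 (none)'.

m-sum = 3 − 1 + 3 = 5 ≠ 0 ⇒ I = 0

0.000000 (m_sum)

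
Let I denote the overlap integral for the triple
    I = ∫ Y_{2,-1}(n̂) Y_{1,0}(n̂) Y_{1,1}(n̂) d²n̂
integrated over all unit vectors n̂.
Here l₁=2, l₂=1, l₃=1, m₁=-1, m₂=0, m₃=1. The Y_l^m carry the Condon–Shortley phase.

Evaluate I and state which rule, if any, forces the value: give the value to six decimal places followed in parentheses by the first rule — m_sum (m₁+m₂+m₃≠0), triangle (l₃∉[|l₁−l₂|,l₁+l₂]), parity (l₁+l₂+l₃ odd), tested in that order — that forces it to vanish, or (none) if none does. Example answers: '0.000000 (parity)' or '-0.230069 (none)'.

m-sum 0 ✓  L=4 even ✓  1≤1≤3 ✓
Π(2lᵢ+1) = 5×3×3 = 45
triangle coeff Δ(2,1,1) = 1/30
Σ_t [1,1]: t=1:−1/1 = -1/1
(3j)²=2/15 [(2 1 1; 0 0 0)], sign=+1
Σ_t [1,1]: t=1:−1/2 = -1/2
(3j)²=1/10 [(2 1 1; -1 0 1)], sign=-1
⇒ 4πI² = 3/5
I = (-1)√(3/5/(4π)) = -0.21850969
No selection rule forces the value: the integral is nonzero (none).

-0.218510 (none)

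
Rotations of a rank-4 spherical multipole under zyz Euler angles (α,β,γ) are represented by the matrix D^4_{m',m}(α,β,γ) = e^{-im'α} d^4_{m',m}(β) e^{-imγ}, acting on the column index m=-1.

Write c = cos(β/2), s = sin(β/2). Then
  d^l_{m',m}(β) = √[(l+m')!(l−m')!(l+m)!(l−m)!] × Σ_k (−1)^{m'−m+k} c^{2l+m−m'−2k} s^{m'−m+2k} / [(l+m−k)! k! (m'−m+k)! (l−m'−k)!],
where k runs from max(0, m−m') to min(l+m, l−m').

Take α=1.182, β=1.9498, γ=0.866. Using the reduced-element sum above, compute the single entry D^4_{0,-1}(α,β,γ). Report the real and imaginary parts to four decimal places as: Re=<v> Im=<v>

Re=-0.2542 Im=-0.2989

D^4_{0,-1}(1.1820,1.9498,0.8660) = e^{-i·0·1.1820}·d^4_{0,-1}(1.9498)·e^{-i·-1·0.8660}. Compute d first:
With c≡cos(β/2)=0.561251 and s≡sin(β/2)=0.827646, N=[24·24·6·120]^{1/2}=643.987578
k: max(0,(-1)−(0))=0 … min(4+(-1),4−(0))=3
  k=0: (−1)^1·643.9876/(144)·0.5613^7·0.8276^1 = -0.064932
  k=1: (−1)^2·643.9876/(24)·0.5613^5·0.8276^3 = +0.847198
  k=2: (−1)^3·643.9876/(24)·0.5613^3·0.8276^5 = -1.842297
  k=3: (−1)^4·643.9876/(144)·0.5613^1·0.8276^7 = +0.667703
d^4_{0,-1}(1.9498) = -0.064932 +0.847198 -1.842297 +0.667703 = -0.392328
D = (+1.000000+0.000000i)·(-0.392328)·(+0.647879+0.761744i) = -0.254181-0.298854i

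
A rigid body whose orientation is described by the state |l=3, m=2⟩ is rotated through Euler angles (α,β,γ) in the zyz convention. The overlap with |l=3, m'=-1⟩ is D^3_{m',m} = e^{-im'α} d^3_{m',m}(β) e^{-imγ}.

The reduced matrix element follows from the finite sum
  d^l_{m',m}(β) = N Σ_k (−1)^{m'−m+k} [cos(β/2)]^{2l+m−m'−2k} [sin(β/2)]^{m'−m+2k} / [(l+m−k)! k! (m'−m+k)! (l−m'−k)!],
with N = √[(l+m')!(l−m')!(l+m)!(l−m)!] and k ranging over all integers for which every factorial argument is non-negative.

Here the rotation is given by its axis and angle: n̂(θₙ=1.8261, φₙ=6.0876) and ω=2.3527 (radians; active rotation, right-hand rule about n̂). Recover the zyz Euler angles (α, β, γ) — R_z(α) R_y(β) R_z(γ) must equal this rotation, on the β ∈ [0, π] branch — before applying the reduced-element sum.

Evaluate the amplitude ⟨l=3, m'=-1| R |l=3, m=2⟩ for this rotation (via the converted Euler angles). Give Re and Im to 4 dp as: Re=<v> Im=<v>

Axis–angle → zyz. n̂ = (sinθₙcosφₙ, sinθₙsinφₙ, cosθₙ) = (+0.949139, -0.188041, -0.252539), ω = 2.3527.
R = I cosω + sinω [n̂]ₓ + (1−cosω) n̂n̂ᵀ gives
  R = [+0.831010, -0.125043, -0.542021; -0.483433, -0.644356, -0.592534; -0.275162, +0.754433, -0.595917]
β = atan2(√(R₁₃²+R₂₃²), R₃₃) = 2.209203; α = atan2(R₂₃, R₁₃) mod 2π = 3.971484; γ = atan2(R₃₂, −R₃₁) mod 2π = 1.221062
Split into d^3_{-1,2}(β=2.2092) × two z-phases.
Half-angle: c=0.449490, s=0.893285. N=√(2·24·120·1)=75.894664
The bounds max(0,m−m')=3 and min(l+m,l−m')=4 give 2 terms
  k=3: (−1)^0·75.8947/(12)·0.4495^3·0.8933^3 = +0.409413
  k=4: (−1)^1·75.8947/(24)·0.4495^1·0.8933^5 = -0.808483
d^3_{-1,2}(2.2092) = +0.409413 -0.808483 = -0.399070
Phases: e^{-i·(-1)·3.9715}=-0.674956-0.737858i, e^{-i·(2)·1.2211}=-0.765185-0.643811i ⇒ D=-0.016531-0.398728i

Re=-0.0165 Im=-0.3987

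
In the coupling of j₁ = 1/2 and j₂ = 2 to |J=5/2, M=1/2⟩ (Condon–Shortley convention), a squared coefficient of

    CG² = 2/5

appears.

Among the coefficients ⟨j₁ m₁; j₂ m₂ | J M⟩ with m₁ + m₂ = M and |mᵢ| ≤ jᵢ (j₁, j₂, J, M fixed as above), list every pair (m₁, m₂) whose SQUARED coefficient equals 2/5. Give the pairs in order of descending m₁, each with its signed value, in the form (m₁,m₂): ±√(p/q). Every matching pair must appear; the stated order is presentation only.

(-1/2,1): +√(2/5)

Admissible pairs with m₁+m₂ = M = 1/2: (-1/2,1), (1/2,0)
  (m₁,m₂)=(1/2,0): CG² = 3/5, CG = +√(3/5)
  (m₁,m₂)=(-1/2,1): CG² = 2/5, CG = +√(2/5)   ← matches the target
Pairs with CG² = 2/5: (-1/2,1): +√(2/5)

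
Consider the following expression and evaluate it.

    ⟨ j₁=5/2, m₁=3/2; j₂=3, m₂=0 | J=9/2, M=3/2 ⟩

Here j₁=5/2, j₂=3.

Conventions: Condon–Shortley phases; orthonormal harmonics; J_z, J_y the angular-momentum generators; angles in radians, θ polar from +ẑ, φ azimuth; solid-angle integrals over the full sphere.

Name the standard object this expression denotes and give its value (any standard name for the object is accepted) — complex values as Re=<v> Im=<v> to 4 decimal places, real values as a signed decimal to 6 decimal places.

Clebsch–Gordan coefficient, +√(45/154) ≈ +0.540562

This is a Clebsch–Gordan (vector-coupling) coefficient.
√[10·1!4!5!/11! · 4!1!3!3!6!3!] = √(207360/77)
  +(−1)^0/∏(0,1,1,3,3,2)! = 1/72  (running 1/72)
  +(−1)^1/∏(1,0,0,2,4,3)! = -1/288  (running 1/96)
⟨..|..⟩ = √(207360/77)·(1/96) = +0.540562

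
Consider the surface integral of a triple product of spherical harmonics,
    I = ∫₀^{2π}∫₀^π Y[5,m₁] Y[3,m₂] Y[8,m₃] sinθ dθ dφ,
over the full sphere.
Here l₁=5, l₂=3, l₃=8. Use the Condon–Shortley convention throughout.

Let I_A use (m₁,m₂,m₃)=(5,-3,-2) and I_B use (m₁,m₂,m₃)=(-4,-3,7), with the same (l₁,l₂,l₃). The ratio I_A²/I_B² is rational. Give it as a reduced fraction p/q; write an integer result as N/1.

1/5005

l's match ⇒ only the (l;m) 3-j factors differ between A and B.
A: triangle coeff Δ(5,3,8) = 1/136136; Σ_t [0,0]: t=0:+1/2612736000 = 1/2612736000; (3j)²=1/136136 [(5 3 8; 5 -3 -2)], sign=+1
B: triangle coeff Δ(5,3,8) = 1/136136; Σ_t [0,0]: t=0:+1/261273600 = 1/261273600; (3j)²=5/136 [(5 3 8; -4 -3 7)], sign=-1
I_A²/I_B² = (1/136136)/(5/136) = 1/5005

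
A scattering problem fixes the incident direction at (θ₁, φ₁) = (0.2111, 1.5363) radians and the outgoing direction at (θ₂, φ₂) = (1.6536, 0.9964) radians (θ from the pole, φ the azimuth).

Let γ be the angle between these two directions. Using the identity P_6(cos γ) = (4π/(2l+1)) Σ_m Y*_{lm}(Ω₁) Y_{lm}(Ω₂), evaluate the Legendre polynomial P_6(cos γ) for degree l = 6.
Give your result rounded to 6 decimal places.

Term-by-term m-sum for l=6 (normalisation 4π/13 = 0.966644):
  term(m=-6) = -0.00002 - 0.00000j   from Y*(Ω₁)=-0.00004 + 0.00001j, Y(Ω₂)=0.45143 + 0.14201j
  term(m=-5) = 0.00008 - 0.00004j   from Y*(Ω₁)=0.00011 + 0.00065j, Y(Ω₂)=-0.03624 - 0.13114j
  term(m=-4) = 0.00118 - 0.00177j   from Y*(Ω₁)=0.00648 - 0.00090j, Y(Ω₂)=0.21624 - 0.24320j
  term(m=-3) = -0.00034 + 0.00686j   from Y*(Ω₁)=-0.00455 - 0.04381j, Y(Ω₂)=-0.15415 - 0.02368j
  term(m=-2) = 0.02674 + 0.05001j   from Y*(Ω₁)=-0.19909 + 0.01376j, Y(Ω₂)=-0.11638 - 0.25921j
  term(m=-1) = -0.07645 - 0.04581j   from Y*(Ω₁)=0.01887 + 0.54689j, Y(Ω₂)=-0.08849 + 0.13673j
  term(m=+0) = -0.16204 + 0.00000j   from Y*(Ω₁)=0.59329 + 0.00000j, Y(Ω₂)=-0.27312 + 0.00000j
  term(m=+1) = -0.07645 + 0.04581j   from Y*(Ω₁)=-0.01887 + 0.54689j, Y(Ω₂)=0.08849 + 0.13673j
  term(m=+2) = 0.02674 - 0.05001j   from Y*(Ω₁)=-0.19909 - 0.01376j, Y(Ω₂)=-0.11638 + 0.25921j
  term(m=+3) = -0.00034 - 0.00686j   from Y*(Ω₁)=0.00455 - 0.04381j, Y(Ω₂)=0.15415 - 0.02368j
  term(m=+4) = 0.00118 + 0.00177j   from Y*(Ω₁)=0.00648 + 0.00090j, Y(Ω₂)=0.21624 + 0.24320j
  term(m=+5) = 0.00008 + 0.00004j   from Y*(Ω₁)=-0.00011 + 0.00065j, Y(Ω₂)=0.03624 - 0.13114j
  term(m=+6) = -0.00002 + 0.00000j   from Y*(Ω₁)=-0.00004 - 0.00001j, Y(Ω₂)=0.45143 - 0.14201j
Σ over m = -0.25964 + 0.00000j; ×(4π/13) → -0.25098 + 0.00000j. Real part: -0.250982

-0.250982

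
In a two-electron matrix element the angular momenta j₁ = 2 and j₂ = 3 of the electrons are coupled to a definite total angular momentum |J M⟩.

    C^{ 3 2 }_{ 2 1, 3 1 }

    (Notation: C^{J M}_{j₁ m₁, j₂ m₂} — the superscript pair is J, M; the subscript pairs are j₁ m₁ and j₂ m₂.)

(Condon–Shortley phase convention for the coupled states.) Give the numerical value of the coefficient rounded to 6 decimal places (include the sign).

−√(1/4) ≈ -0.500000

√[7·2!2!4!/9! · 3!1!4!2!5!1!] = √(64)
  +(−1)^0/∏(0,2,1,4,1,0)! = 1/48  (running 1/48)
  +(−1)^1/∏(1,1,0,3,2,1)! = -1/12  (running -1/16)
⟨..|..⟩ = √(64)·(-1/16) = -0.500000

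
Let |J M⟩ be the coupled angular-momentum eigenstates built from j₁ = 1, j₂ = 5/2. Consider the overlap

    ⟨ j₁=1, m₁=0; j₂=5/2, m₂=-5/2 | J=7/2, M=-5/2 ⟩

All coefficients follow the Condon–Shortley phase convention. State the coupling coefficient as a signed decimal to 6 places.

√[8·0!2!5!/8! · 1!1!0!5!1!6!] = √(28800/7)
  +(−1)^0/∏(0,0,1,0,1,5)! = 1/120  (running 1/120)
⟨..|..⟩ = √(28800/7)·(1/120) = +0.534522

+√(2/7) = +0.534522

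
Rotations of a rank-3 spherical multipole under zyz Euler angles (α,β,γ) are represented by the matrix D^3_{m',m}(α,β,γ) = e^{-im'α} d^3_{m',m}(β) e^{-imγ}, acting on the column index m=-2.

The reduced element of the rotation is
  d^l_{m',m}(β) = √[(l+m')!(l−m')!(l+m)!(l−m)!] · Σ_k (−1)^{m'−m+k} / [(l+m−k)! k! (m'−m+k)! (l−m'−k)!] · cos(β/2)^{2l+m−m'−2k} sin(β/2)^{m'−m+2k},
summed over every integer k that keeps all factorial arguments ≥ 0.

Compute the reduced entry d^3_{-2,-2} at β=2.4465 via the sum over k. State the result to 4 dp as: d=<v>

d^3_{-2,-2}(β=2.4465) via the finite sum:
With c≡cos(β/2)=0.340592 and s≡sin(β/2)=0.940211, N=[1·120·1·120]^{1/2}=120.000000
Admissible k: 0..1 (factorial args all ≥0)
  k=0: (−1)^0·120.0000/(120)·0.3406^6·0.9402^0 = +0.001561
  k=1: (−1)^1·120.0000/(24)·0.3406^4·0.9402^2 = -0.059478
d^3_{-2,-2}(2.4465) = +0.001561 -0.059478 = -0.057917

d=-0.0579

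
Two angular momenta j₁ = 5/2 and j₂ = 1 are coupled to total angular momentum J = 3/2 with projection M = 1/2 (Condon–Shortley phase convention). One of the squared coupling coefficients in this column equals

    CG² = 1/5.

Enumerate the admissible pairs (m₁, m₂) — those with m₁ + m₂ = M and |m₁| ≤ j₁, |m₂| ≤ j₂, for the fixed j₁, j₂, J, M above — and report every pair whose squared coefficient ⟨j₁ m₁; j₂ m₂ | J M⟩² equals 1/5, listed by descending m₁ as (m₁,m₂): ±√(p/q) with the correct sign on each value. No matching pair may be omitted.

(-1/2,1): +√(1/5)

Admissible pairs with m₁+m₂ = M = 1/2: (-1/2,1), (1/2,0), (3/2,-1)
  (m₁,m₂)=(3/2,-1): CG² = 2/5, CG = +√(2/5)
  (m₁,m₂)=(1/2,0): CG² = 2/5, CG = −√(2/5)
  (m₁,m₂)=(-1/2,1): CG² = 1/5, CG = +√(1/5)   ← matches the target
Pairs with CG² = 1/5: (-1/2,1): +√(1/5)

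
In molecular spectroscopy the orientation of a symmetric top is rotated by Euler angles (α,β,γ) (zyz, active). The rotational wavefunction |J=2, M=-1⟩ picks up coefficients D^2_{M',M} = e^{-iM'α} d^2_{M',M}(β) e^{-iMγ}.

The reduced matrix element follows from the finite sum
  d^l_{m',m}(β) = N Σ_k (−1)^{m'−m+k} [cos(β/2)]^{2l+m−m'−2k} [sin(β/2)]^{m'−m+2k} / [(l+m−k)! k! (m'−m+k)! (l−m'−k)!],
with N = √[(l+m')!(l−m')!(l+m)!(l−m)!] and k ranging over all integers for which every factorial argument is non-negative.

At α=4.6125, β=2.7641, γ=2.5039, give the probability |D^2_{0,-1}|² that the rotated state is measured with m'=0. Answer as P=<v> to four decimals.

P=0.1761

Split into d^2_{0,-1}(β=2.7641) × two z-phases.
Half-angle: c=0.187628, s=0.982240. N=√(2·2·1·6)=4.898979
k∈{0,1} keeps every argument non-negative
  k=0: (−1)^1·4.8990/(2)·0.1876^3·0.9822^1 = -0.015892
  k=1: (−1)^2·4.8990/(2)·0.1876^1·0.9822^3 = +0.435538
d^2_{0,-1}(2.7641) = -0.015892 +0.435538 = +0.419645
|D^2_{0,-1}|² = |d^2_{0,-1}(β)|² = (+0.419645)² = 0.176102 (the z-rotation phases have unit modulus)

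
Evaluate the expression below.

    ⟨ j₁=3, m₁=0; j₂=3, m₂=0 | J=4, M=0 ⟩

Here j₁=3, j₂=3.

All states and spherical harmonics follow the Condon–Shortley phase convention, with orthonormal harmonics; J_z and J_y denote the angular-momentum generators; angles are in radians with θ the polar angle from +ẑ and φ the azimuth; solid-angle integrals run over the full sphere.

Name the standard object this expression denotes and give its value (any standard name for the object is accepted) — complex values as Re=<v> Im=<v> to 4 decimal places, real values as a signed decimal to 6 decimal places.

Clebsch–Gordan coefficient, −√(18/77) ≈ -0.483494

This is a Clebsch–Gordan (vector-coupling) coefficient.
j₁+j₂−J=2  J+j₁−j₂=4  J−j₁+j₂=4  j₁+j₂+J+1=11
(j₁±m₁, j₂±m₂, J±M) = (3,3,3,3,4,4)
P² = 373248/1925
sum k=0..2:
  [0] +1/72 = 1/72
  [1] −1/16 = -1/16
  [2] +1/72 = 1/72
S = -5/144
C² = P²·S² = 18/77 ; C = -0.483494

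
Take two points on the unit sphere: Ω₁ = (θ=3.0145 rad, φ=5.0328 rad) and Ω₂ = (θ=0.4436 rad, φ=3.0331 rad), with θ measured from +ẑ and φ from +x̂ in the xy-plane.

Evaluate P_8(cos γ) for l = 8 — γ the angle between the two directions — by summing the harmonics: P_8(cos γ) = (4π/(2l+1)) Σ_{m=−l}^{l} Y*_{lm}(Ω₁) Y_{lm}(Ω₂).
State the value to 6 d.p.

-0.378942

Term-by-term m-sum for l=8 (normalisation 4π/17 = 0.739198):
  m=-8: Y*=(-0.000000, 0.000000)  Y=(0.000384, 0.000453)  product (-0.000000, -0.000000)
  m=-7: Y*=(0.000001, 0.000001)  Y=(-0.003623, -0.003440)  product (-0.000000, -0.000000)
  m=-6: Y*=(0.000007, -0.000020)  Y=(0.021032, 0.016020)  product (0.000000, -0.000000)
  m=-5: Y*=(-0.000310, -0.000010)  Y=(-0.084616, -0.051005)  product (0.000026, 0.000017)
  m=-4: Y*=(0.000955, 0.003209)  Y=(0.240044, 0.111245)  product (-0.000128, 0.000877)
  m=-3: Y*=(0.021951, -0.015328)  Y=(-0.457691, -0.154461)  product (-0.012414, 0.003625)
  m=-2: Y*=(-0.121484, -0.090605)  Y=(0.486828, 0.107324)  product (-0.049417, -0.057147)
  m=-1: Y*=(-0.170400, 0.513491)  Y=(-0.032327, -0.003521)  product (0.007317, -0.016000)
  m=+0: Y*=(0.848532, -0.000000)  Y=(-0.475415, 0.000000)  product (-0.403405, 0.000000)
  m=+1: Y*=(0.170400, 0.513491)  Y=(0.032327, -0.003521)  product (0.007317, 0.016000)
  m=+2: Y*=(-0.121484, 0.090605)  Y=(0.486828, -0.107324)  product (-0.049417, 0.057147)
  m=+3: Y*=(-0.021951, -0.015328)  Y=(0.457691, -0.154461)  product (-0.012414, -0.003625)
  m=+4: Y*=(0.000955, -0.003209)  Y=(0.240044, -0.111245)  product (-0.000128, -0.000877)
  m=+5: Y*=(0.000310, -0.000010)  Y=(0.084616, -0.051005)  product (0.000026, -0.000017)
  m=+6: Y*=(0.000007, 0.000020)  Y=(0.021032, -0.016020)  product (0.000000, 0.000000)
  m=+7: Y*=(-0.000001, 0.000001)  Y=(0.003623, -0.003440)  product (-0.000000, 0.000000)
  m=+8: Y*=(-0.000000, -0.000000)  Y=(0.000384, -0.000453)  product (-0.000000, 0.000000)
Accumulated sum (-0.512639, -0.000000); after 4π/(2l+1) scaling, (-0.378942, -0.000000) ⇒ P_8 = -0.378942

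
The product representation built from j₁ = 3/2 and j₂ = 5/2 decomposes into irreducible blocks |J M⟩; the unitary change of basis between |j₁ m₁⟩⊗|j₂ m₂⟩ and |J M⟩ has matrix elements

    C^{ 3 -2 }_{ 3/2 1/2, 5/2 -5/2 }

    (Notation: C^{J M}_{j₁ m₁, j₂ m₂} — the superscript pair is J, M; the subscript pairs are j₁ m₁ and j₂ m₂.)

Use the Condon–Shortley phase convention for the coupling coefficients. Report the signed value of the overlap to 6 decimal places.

+√(5/12) = +0.645497

√[7·1!2!4!/8! · 2!1!0!5!1!5!] = √(240)
  +(−1)^0/∏(0,1,1,0,1,4)! = 1/24  (running 1/24)
⟨..|..⟩ = √(240)·(1/24) = +0.645497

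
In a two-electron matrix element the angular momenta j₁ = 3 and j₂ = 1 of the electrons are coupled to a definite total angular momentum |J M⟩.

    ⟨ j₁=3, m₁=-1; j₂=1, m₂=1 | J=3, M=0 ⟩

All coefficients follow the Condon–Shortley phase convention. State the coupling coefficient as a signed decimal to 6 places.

√[7·1!5!1!/8! · 2!4!2!0!3!3!] = √(72)
  +(−1)^1/∏(1,0,3,1,2,0)! = -1/12  (running -1/12)
⟨..|..⟩ = √(72)·(-1/12) = -0.707107

-0.707107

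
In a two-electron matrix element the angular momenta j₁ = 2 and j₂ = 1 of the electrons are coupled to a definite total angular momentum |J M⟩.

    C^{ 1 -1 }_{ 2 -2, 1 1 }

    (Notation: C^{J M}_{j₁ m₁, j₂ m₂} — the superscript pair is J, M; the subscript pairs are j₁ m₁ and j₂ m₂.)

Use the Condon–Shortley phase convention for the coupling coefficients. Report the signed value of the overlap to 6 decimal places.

+0.774597

√[3·2!2!0!/5! · 0!4!2!0!0!2!] = √(48/5)
  +(−1)^2/∏(2,0,2,0,0,0)! = 1/4  (running 1/4)
⟨..|..⟩ = √(48/5)·(1/4) = +0.774597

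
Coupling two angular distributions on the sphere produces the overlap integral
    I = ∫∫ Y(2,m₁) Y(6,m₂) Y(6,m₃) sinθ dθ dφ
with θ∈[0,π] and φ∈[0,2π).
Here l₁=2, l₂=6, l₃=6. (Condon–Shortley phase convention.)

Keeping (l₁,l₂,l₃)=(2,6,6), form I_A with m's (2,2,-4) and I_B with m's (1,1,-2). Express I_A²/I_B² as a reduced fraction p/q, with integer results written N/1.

3/1

Same 2,6,6: normalisation and zero-m 3j drop out of the ratio.
A: Δ: 2! 2! 10! / 15! → 1/90090; sum: t=0:+1/322560 = 1/322560; 3j²(2 6 6; 2 2 -4) = Δ·Π!·Σ² = 18/1001  (sign +1)
B: Δ: 2! 2! 10! / 15! → 1/90090; sum: t=0:+1/60480 t=1:−1/34560 = -1/80640; 3j²(2 6 6; 1 1 -2) = Δ·Π!·Σ² = 6/1001  (sign -1)
I_A²/I_B² = (18/1001)/(6/1001) = 3/1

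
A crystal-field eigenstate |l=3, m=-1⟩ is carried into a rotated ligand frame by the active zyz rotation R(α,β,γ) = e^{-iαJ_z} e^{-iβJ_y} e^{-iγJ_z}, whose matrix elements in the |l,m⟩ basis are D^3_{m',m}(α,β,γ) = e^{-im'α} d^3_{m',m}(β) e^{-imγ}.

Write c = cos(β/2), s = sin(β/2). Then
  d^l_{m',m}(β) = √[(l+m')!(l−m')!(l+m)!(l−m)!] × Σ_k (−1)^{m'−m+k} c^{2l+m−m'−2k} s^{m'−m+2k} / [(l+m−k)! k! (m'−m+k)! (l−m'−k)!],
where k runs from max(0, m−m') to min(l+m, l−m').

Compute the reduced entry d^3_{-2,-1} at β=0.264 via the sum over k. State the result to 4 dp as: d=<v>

d=0.3844

d^3_{-2,-1}(β=0.2640) via the finite sum:
Half-angle: c=0.991301, s=0.131617. N=√(1·120·2·24)=75.894664
k∈{1,2} keeps every argument non-negative
  k=1: (−1)^0·75.8947/(24)·0.9913^5·0.1316^1 = +0.398418
  k=2: (−1)^1·75.8947/(12)·0.9913^3·0.1316^3 = -0.014047
d^3_{-2,-1}(0.2640) = +0.398418 -0.014047 = +0.384371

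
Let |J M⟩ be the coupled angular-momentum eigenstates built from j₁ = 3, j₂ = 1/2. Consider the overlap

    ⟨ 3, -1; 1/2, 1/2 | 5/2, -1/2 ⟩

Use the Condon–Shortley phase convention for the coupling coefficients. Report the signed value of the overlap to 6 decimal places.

√[6·1!5!0!/7! · 2!4!1!0!2!3!] = √(576/7)
  +(−1)^1/∏(1,0,3,0,2,0)! = -1/12  (running -1/12)
⟨..|..⟩ = √(576/7)·(-1/12) = -0.755929

−√(4/7) = -0.755929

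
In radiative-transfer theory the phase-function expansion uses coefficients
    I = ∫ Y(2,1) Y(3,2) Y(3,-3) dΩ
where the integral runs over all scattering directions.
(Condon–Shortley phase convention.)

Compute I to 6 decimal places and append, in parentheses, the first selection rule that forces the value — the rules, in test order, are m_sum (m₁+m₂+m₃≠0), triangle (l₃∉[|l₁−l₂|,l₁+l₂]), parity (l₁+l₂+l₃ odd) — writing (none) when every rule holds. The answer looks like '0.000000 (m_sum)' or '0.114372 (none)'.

m-sum 0 ✓  L=8 even ✓  1≤3≤5 ✓
Π(2lᵢ+1) = 5×7×7 = 245
triangle coeff Δ(2,3,3) = 1/3780
Σ_t [0,2]: t=0:+1/24 t=1:−1/4 t=2:+1/24 = -1/6
(3j)²=4/105 [(2 3 3; 0 0 0)], sign=+1
Σ_t [1,1]: t=1:−1/48 = -1/48
(3j)²=5/84 [(2 3 3; 1 2 -3)], sign=-1
⇒ 4πI² = 5/9
I = (-1)√(5/9/(4π)) = -0.21026104
No selection rule forces the value: the integral is nonzero (none).

-0.210261 (none)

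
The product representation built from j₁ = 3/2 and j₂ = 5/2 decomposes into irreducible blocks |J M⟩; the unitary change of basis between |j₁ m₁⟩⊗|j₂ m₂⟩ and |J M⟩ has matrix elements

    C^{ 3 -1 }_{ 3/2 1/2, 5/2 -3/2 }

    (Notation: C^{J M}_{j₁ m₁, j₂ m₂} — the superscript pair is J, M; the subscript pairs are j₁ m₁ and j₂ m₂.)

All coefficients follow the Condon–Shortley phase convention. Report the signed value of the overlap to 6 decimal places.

+√(49/120) = +0.639010

j₁+j₂−J=1  J+j₁−j₂=2  J−j₁+j₂=4  j₁+j₂+J+1=8
(j₁±m₁, j₂±m₂, J±M) = (2,1,1,4,2,4)
P² = 96/5
sum k=0..1:
  [0] +1/6 = 1/6
  [1] −1/48 = -1/48
S = 7/48
C² = P²·S² = 49/120 ; C = +0.639010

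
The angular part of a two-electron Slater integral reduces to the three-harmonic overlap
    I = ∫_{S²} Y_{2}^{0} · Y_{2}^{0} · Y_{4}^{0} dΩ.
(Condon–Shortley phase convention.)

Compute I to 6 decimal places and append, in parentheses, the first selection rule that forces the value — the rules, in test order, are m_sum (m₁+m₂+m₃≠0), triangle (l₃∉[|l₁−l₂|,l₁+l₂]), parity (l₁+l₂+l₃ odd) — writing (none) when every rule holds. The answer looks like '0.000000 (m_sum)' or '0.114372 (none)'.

0.241796 (none)

m-sum 0 ✓  L=8 even ✓  0≤4≤4 ✓
Π(2lᵢ+1) = 5×5×9 = 225
triangle coeff Δ(2,2,4) = 1/630
Σ_t [0,0]: t=0:+1/16 = 1/16
(3j)²=2/35 [(2 2 4; 0 0 0)], sign=+1
(m-triple is (0,0,0) — same symbol as above.)
⇒ 4πI² = 36/49
I = (+1)√(36/49/(4π)) = 0.24179554
No selection rule forces the value: the integral is nonzero (none).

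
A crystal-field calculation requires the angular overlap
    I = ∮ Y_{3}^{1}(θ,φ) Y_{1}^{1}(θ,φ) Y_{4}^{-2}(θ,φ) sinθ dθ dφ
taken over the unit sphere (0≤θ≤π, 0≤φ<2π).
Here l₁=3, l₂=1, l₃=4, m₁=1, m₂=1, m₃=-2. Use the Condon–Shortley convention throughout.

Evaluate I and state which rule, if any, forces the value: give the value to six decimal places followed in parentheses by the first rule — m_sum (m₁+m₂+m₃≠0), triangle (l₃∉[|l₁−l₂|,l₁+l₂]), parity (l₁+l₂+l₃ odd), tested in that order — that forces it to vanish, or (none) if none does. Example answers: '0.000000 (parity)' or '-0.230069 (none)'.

0.238414 (none)

Checks pass: Σm=0; 8 even; l₃=4∈[2,4].
(2·3+1)(2·1+1)(2·4+1) = 189
Δ: 0! 6! 2! / 9! → 1/252
sum: t=0:+1/36 = 1/36
3j²(3 1 4; 0 0 0) = Δ·Π!·Σ² = 4/63  (sign +1)
sum: t=0:+1/96 = 1/96
3j²(3 1 4; 1 1 -2) = Δ·Π!·Σ² = 5/84  (sign +1)
combine: 4πI² = 189·4/63·5/84 = 5/7
take √, sign +1: I = 0.23841361
No selection rule forces the value: the integral is nonzero (none).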